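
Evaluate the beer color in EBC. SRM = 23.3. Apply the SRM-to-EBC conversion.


EBC = SRM · 1.97
EBC = 23.3 · 1.97

45.9010 EBC


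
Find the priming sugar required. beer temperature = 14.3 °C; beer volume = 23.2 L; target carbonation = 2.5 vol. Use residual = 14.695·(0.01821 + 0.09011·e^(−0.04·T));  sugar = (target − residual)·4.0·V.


residual = 14.695·(0.01821 + 0.09011·e^(−0.04·14.3)) = 1.0149
sugar = (2.5 − 1.0149)·4.0·23.2

137.8127 g


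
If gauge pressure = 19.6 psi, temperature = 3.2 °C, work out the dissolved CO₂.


vols = (P + 14.695)·(0.01821 + 0.09011·e^(−0.04·T))
vols = (19.6 + 14.695)·(0.01821 + 0.09011·e^(−0.04·3.2))

3.3435 volumes


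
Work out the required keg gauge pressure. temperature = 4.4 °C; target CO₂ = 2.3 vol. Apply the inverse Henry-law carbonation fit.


psi = vols/(0.01821 + 0.09011·e^(−0.04·T)) − 14.695
psi = 2.3/(0.01821 + 0.09011·e^(−0.04·4.4)) − 14.695

9.8310 psi


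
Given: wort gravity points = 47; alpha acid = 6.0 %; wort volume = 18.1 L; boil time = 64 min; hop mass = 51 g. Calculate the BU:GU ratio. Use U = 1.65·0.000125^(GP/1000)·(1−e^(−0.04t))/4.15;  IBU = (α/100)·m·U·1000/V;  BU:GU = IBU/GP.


U = 1.65·0.000125^(47/1000)·(1−e^(−0.04·64))/4.15 = 0.2405
IBU = (6.0/100)·51·0.2405·1000/18.1 = 40.6529
BU:GU = 40.6529/47

0.8650


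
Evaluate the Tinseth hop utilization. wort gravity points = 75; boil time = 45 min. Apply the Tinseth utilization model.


U = 1.65·0.000125^(GP/1000) · (1 − e^(−0.04·t))/4.15
bigness = 1.65·0.000125^(75/1000) = 0.8409
boil_factor = (1 − e^(−0.04·45))/4.15 = 0.2011
U = 0.8409 · 0.2011

0.1691


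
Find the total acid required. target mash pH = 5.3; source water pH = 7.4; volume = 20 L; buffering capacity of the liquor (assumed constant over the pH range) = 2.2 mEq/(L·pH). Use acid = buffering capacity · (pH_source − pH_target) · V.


acid = 2.2 · (7.4 − 5.3) · 20

92.4000 mEq


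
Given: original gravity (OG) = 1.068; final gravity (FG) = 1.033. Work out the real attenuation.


AA = (OG−FG)/(OG−1)·100;  RA = AA·0.8192
AA = (1.068 − 1.033)/(1.068 − 1)·100 = 51.4706
RA = 51.4706·0.8192

42.1647 %


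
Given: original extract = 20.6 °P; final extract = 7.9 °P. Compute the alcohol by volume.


SG = 259/(259 − P);  ABV = (OG − FG)·131.25
OG = 259/(259 − 20.6) = 1.0864
FG = 259/(259 − 7.9) = 1.0315
ABV = (1.0864 − 1.0315)·131.25

7.2119 % ABV


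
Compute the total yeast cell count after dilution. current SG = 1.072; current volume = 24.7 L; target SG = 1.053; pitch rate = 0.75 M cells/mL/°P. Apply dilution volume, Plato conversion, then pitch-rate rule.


V_w = V·((SG_c−1)/(SG_t−1)−1);  °P = 259 − 259/SG_t;  cells = rate·(V+V_w)·°P
V_w = 24.7·((1.072−1)/(1.053−1)−1) = 8.8547
V_final = 24.7 + 8.8547 = 33.5547
°P = 259 − 259/1.053 = 13.0361
cells = 0.75·33.5547·13.0361

328.0667 billion cells


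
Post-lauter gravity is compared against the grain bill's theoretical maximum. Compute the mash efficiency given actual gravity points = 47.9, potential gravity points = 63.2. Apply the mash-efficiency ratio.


efficiency = actual / potential × 100
efficiency = 47.9 / 63.2 × 100

75.7911 %


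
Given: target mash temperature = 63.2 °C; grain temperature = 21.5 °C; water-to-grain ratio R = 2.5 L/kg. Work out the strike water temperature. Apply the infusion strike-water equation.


T_strike = (0.41/R)·(T_mash − T_grain) + T_mash
T_strike = (0.41/2.5)·(63.2 − 21.5) + 63.2

70.0388 °C


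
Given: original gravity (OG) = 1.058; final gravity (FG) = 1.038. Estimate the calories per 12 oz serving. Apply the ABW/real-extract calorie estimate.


ABW = (OG−FG)·131.25·0.79/FG;  °P = 259 − 259/SG (for OG→OE and FG→AE);  RE = 0.1808·OE + 0.8192·AE;  Cal = (6.9·ABW + 4·(RE−0.1))·FG·3.55
ABW = (1.058 − 1.038)·131.25·0.79/1.038 = 1.9978
OE = 259 − 259/1.058 = 14.1985 °P
AE = 259 − 259/1.038 = 9.4817 °P
RE = 0.1808·14.1985 + 0.8192·9.4817 = 10.3345 °P
Cal = (6.9·1.9978 + 4·(10.3345−0.1))·1.038·3.55

201.6488 kcal


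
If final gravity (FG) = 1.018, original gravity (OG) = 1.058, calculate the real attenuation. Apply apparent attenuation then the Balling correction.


AA = (OG−FG)/(OG−1)·100;  RA = AA·0.8192
AA = (1.058 − 1.018)/(1.058 − 1)·100 = 68.9655
RA = 68.9655·0.8192

56.4966 %


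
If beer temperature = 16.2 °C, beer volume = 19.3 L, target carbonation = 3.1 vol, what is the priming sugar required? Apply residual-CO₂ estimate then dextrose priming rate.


residual = 14.695·(0.01821 + 0.09011·e^(−0.04·T));  sugar = (target − residual)·4.0·V
residual = 14.695·(0.01821 + 0.09011·e^(−0.04·16.2)) = 0.9603
sugar = (3.1 − 0.9603)·4.0·19.3

165.1883 g


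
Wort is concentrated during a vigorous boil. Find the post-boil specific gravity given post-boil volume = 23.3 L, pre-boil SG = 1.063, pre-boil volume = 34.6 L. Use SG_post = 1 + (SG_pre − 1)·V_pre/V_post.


pts_pre = (1.063 − 1)·1000 = 63.0000
pts_post = 63.0000·34.6/23.3 = 93.5536
SG_post = 1 + 93.5536/1000

1.0936


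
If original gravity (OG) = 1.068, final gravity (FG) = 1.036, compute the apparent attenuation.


AA = (OG − FG)/(OG − 1) · 100
AA = (1.068 − 1.036)/(1.068 − 1) · 100

47.0588 %


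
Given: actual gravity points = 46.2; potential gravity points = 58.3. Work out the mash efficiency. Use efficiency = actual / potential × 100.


efficiency = 46.2 / 58.3 × 100

79.2453 %


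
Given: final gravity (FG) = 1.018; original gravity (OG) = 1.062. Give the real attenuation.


AA = (OG−FG)/(OG−1)·100;  RA = AA·0.8192
AA = (1.062 − 1.018)/(1.062 − 1)·100 = 70.9677
RA = 70.9677·0.8192

58.1368 %


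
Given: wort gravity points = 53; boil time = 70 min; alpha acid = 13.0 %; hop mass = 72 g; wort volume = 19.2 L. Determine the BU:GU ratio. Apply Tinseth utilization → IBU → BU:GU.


U = 1.65·0.000125^(GP/1000)·(1−e^(−0.04t))/4.15;  IBU = (α/100)·m·U·1000/V;  BU:GU = IBU/GP
U = 1.65·0.000125^(53/1000)·(1−e^(−0.04·70))/4.15 = 0.2319
IBU = (13.0/100)·72·0.2319·1000/19.2 = 113.0577
BU:GU = 113.0577/53

2.1332


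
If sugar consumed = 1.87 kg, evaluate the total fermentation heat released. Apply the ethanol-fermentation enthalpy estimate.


Q = m_sugar · 590 kJ/kg
Q = 1.87 · 590

1103.3000 kJ


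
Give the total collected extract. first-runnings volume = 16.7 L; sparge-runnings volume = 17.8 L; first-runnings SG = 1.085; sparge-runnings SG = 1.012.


total = Σ (SG_i − 1)·1000·V_i
first = (1.085 − 1)·1000·16.7 = 1419.5000
sparge = (1.012 − 1)·1000·17.8 = 213.6000
total = 1419.5000 + 213.6000

1633.1000 gravity·L


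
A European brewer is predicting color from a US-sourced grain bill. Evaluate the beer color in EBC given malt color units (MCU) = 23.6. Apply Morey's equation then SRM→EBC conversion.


SRM = 1.4922·MCU^0.6859;  EBC = SRM·1.97
SRM = 1.4922·23.6^0.6859 = 13.0469
EBC = 13.0469·1.97

25.7024 EBC


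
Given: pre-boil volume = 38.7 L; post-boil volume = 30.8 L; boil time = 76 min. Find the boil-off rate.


rate = (V_pre − V_post) / (t_min/60)
rate = (38.7 − 30.8) / (76/60)

6.2368 L/hr


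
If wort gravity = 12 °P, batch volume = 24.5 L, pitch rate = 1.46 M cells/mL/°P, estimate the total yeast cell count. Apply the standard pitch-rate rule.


cells (billions) = rate · V_L · °P
cells = 1.46 · 24.5 · 12

429.2400 billion cells


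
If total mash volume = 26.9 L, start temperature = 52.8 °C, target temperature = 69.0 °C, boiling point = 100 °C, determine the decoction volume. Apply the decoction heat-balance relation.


V_dec = V_total·(T_target − T_start)/(T_boil − T_start)
V_dec = 26.9·(69.0 − 52.8)/(100 − 52.8)

9.2326 L


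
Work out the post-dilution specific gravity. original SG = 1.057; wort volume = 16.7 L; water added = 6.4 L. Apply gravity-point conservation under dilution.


SG_new = 1 + (SG_old − 1)·V_old/(V_old + V_water)
pts = (1.057 − 1)·1000·16.7/(16.7 + 6.4) = 41.2078
SG_new = 1 + 41.2078/1000

1.0412


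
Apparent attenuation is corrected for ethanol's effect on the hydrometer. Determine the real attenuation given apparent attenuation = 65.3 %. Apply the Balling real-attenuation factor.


RA = AA · 0.8192
RA = 65.3 · 0.8192

53.4938 %


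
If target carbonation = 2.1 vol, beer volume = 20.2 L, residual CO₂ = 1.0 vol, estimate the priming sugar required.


sugar = (target − residual)·4.0·V
sugar = (2.1 − 1.0)·4.0·20.2

88.8800 g


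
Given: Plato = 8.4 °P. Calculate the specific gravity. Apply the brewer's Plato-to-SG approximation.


SG = 259/(259 − P)
SG = 259/(259 − 8.4)

1.0335


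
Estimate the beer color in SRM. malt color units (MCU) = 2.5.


SRM = 1.4922 · MCU^0.6859
SRM = 1.4922 · 2.5^0.6859

2.7975 SRM


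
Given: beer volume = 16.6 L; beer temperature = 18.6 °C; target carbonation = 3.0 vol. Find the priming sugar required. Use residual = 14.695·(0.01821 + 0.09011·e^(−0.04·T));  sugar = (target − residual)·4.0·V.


residual = 14.695·(0.01821 + 0.09011·e^(−0.04·18.6)) = 0.8969
sugar = (3.0 − 0.8969)·4.0·16.6

139.6490 g


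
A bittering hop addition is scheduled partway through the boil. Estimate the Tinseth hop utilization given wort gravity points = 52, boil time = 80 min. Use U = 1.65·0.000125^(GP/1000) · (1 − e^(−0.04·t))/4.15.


bigness = 1.65·0.000125^(52/1000) = 1.0340
boil_factor = (1 − e^(−0.04·80))/4.15 = 0.2311
U = 1.0340 · 0.2311

0.2390


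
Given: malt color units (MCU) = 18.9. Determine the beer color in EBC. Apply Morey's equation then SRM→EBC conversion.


SRM = 1.4922·MCU^0.6859;  EBC = SRM·1.97
SRM = 1.4922·18.9^0.6859 = 11.2035
EBC = 11.2035·1.97

22.0708 EBC


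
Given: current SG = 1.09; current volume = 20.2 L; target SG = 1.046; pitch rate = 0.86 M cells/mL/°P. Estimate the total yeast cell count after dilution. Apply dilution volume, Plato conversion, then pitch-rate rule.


V_w = V·((SG_c−1)/(SG_t−1)−1);  °P = 259 − 259/SG_t;  cells = rate·(V+V_w)·°P
V_w = 20.2·((1.09−1)/(1.046−1)−1) = 19.3217
V_final = 20.2 + 19.3217 = 39.5217
°P = 259 − 259/1.046 = 11.3901
cells = 0.86·39.5217·11.3901

387.1332 billion cells


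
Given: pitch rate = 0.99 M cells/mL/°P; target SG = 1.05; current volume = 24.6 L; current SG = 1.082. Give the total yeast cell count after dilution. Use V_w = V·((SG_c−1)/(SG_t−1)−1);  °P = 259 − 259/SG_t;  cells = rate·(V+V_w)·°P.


V_w = 24.6·((1.082−1)/(1.05−1)−1) = 15.7440
V_final = 24.6 + 15.7440 = 40.3440
°P = 259 − 259/1.05 = 12.3333
cells = 0.99·40.3440·12.3333

492.6002 billion cells


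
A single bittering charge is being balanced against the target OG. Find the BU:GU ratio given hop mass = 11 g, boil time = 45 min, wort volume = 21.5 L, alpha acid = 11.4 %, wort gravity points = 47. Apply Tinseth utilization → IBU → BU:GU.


U = 1.65·0.000125^(GP/1000)·(1−e^(−0.04t))/4.15;  IBU = (α/100)·m·U·1000/V;  BU:GU = IBU/GP
U = 1.65·0.000125^(47/1000)·(1−e^(−0.04·45))/4.15 = 0.2175
IBU = (11.4/100)·11·0.2175·1000/21.5 = 12.6876
BU:GU = 12.6876/47

0.2699


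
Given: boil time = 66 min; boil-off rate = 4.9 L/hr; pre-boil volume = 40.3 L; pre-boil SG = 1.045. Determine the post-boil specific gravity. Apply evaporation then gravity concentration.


V_post = V_pre − rate·(t/60);  SG_post = 1 + (SG_pre−1)·V_pre/V_post
V_post = 40.3 − 4.9·(66/60) = 34.9100
SG_post = 1 + (1.045 − 1)·40.3/34.9100

1.0519


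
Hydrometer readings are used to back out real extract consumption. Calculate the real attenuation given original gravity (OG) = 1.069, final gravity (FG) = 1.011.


AA = (OG−FG)/(OG−1)·100;  RA = AA·0.8192
AA = (1.069 − 1.011)/(1.069 − 1)·100 = 84.0580
RA = 84.0580·0.8192

68.8603 %


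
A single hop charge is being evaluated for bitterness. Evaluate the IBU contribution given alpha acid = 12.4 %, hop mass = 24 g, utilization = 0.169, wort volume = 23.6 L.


IBU = (α/100)·mass·U·1000 / V
IBU = (12.4/100)·24·0.169·1000 / 23.6

21.3112 IBU


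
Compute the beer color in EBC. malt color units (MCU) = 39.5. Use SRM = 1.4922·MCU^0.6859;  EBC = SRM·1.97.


SRM = 1.4922·39.5^0.6859 = 18.5752
EBC = 18.5752·1.97

36.5931 EBC


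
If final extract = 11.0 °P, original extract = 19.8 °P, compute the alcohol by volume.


SG = 259/(259 − P);  ABV = (OG − FG)·131.25
OG = 259/(259 − 19.8) = 1.0828
FG = 259/(259 − 11.0) = 1.0444
ABV = (1.0828 − 1.0444)·131.25

5.0428 % ABV


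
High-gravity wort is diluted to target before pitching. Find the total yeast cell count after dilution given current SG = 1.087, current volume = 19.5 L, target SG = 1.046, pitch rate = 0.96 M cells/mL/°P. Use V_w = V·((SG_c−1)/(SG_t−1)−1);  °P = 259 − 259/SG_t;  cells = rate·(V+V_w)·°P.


V_w = 19.5·((1.087−1)/(1.046−1)−1) = 17.3804
V_final = 19.5 + 17.3804 = 36.8804
°P = 259 − 259/1.046 = 11.3901
cells = 0.96·36.8804·11.3901

403.2675 billion cells


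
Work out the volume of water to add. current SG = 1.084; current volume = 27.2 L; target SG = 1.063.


V_water = V·((SG_curr − 1)/(SG_target − 1) − 1)
V_water = 27.2·((1.084 − 1)/(1.063 − 1) − 1)

9.0667 L


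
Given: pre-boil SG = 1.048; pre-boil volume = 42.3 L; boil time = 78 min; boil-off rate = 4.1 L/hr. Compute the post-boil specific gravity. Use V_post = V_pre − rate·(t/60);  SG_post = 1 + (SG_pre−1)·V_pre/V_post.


V_post = 42.3 − 4.1·(78/60) = 36.9700
SG_post = 1 + (1.048 − 1)·42.3/36.9700

1.0549


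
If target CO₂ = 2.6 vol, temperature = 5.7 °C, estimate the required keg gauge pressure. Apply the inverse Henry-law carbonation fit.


psi = vols/(0.01821 + 0.09011·e^(−0.04·T)) − 14.695
psi = 2.6/(0.01821 + 0.09011·e^(−0.04·5.7)) − 14.695

14.2103 psi


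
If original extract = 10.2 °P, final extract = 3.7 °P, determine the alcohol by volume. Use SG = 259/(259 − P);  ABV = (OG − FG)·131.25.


OG = 259/(259 − 10.2) = 1.0410
FG = 259/(259 − 3.7) = 1.0145
ABV = (1.0410 − 1.0145)·131.25

3.4787 % ABV


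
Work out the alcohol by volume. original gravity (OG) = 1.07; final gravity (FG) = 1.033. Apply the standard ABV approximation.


ABV = (OG − FG) · 131.25
ABV = (1.07 − 1.033) · 131.25

4.8563 % ABV


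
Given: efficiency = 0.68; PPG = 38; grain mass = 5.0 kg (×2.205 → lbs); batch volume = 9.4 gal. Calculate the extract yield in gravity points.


points = lbs × PPG × eff / vol
lbs = 5.0 × 2.205 = 11.0250
points = 11.0250 × 38 × 0.68 / 9.4

30.3070 points


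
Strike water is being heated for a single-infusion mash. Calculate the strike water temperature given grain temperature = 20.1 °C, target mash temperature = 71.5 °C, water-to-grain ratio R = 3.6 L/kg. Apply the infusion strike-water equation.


T_strike = (0.41/R)·(T_mash − T_grain) + T_mash
T_strike = (0.41/3.6)·(71.5 − 20.1) + 71.5

77.3539 °C


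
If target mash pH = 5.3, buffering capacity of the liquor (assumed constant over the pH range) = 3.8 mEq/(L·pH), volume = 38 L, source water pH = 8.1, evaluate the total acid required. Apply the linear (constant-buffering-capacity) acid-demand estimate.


acid = buffering capacity · (pH_source − pH_target) · V
acid = 3.8 · (8.1 − 5.3) · 38

404.3200 mEq


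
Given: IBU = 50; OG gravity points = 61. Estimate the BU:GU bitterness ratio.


BU:GU = IBU / OG_points
BU:GU = 50 / 61

0.8197


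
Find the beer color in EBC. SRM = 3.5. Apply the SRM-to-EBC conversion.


EBC = SRM · 1.97
EBC = 3.5 · 1.97

6.8950 EBC


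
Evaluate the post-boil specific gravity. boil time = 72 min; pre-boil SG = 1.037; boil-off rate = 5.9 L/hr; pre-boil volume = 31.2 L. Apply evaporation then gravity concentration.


V_post = V_pre − rate·(t/60);  SG_post = 1 + (SG_pre−1)·V_pre/V_post
V_post = 31.2 − 5.9·(72/60) = 24.1200
SG_post = 1 + (1.037 − 1)·31.2/24.1200

1.0479


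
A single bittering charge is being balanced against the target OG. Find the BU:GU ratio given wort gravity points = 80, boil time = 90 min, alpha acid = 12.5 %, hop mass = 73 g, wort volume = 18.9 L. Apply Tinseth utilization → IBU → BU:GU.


U = 1.65·0.000125^(GP/1000)·(1−e^(−0.04t))/4.15;  IBU = (α/100)·m·U·1000/V;  BU:GU = IBU/GP
U = 1.65·0.000125^(80/1000)·(1−e^(−0.04·90))/4.15 = 0.1884
IBU = (12.5/100)·73·0.1884·1000/18.9 = 90.9763
BU:GU = 90.9763/80

1.1372


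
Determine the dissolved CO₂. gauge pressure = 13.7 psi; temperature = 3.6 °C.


vols = (P + 14.695)·(0.01821 + 0.09011·e^(−0.04·T))
vols = (13.7 + 14.695)·(0.01821 + 0.09011·e^(−0.04·3.6))

2.7326 volumes


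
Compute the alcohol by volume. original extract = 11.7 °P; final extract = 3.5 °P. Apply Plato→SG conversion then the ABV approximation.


SG = 259/(259 − P);  ABV = (OG − FG)·131.25
OG = 259/(259 − 11.7) = 1.0473
FG = 259/(259 − 3.5) = 1.0137
ABV = (1.0473 − 1.0137)·131.25

4.4116 % ABV


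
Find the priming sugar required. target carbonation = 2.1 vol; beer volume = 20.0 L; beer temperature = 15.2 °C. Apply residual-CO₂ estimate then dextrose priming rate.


residual = 14.695·(0.01821 + 0.09011·e^(−0.04·T));  sugar = (target − residual)·4.0·V
residual = 14.695·(0.01821 + 0.09011·e^(−0.04·15.2)) = 0.9885
sugar = (2.1 − 0.9885)·4.0·20.0

88.9181 g


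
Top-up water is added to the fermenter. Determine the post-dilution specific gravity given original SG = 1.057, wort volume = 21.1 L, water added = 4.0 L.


SG_new = 1 + (SG_old − 1)·V_old/(V_old + V_water)
pts = (1.057 − 1)·1000·21.1/(21.1 + 4.0) = 47.9163
SG_new = 1 + 47.9163/1000

1.0479


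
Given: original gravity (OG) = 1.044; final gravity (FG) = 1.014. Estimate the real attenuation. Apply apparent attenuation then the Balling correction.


AA = (OG−FG)/(OG−1)·100;  RA = AA·0.8192
AA = (1.044 − 1.014)/(1.044 − 1)·100 = 68.1818
RA = 68.1818·0.8192

55.8545 %


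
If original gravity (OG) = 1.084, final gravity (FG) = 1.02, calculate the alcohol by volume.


ABV = (OG − FG) · 131.25
ABV = (1.084 − 1.02) · 131.25

8.4000 % ABV


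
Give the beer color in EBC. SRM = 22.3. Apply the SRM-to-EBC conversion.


EBC = SRM · 1.97
EBC = 22.3 · 1.97

43.9310 EBC


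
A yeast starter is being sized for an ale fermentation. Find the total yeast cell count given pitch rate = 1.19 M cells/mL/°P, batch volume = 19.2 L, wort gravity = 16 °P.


cells (billions) = rate · V_L · °P
cells = 1.19 · 19.2 · 16

365.5680 billion cells


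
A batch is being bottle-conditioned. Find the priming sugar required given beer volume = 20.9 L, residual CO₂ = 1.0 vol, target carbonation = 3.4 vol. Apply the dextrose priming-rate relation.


sugar = (target − residual)·4.0·V
sugar = (3.4 − 1.0)·4.0·20.9

200.6400 g


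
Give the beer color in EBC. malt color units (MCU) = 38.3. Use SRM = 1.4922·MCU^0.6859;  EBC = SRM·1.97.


SRM = 1.4922·38.3^0.6859 = 18.1862
EBC = 18.1862·1.97

35.8269 EBC


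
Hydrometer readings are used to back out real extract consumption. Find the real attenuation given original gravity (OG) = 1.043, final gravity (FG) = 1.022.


AA = (OG−FG)/(OG−1)·100;  RA = AA·0.8192
AA = (1.043 − 1.022)/(1.043 − 1)·100 = 48.8372
RA = 48.8372·0.8192

40.0074 %


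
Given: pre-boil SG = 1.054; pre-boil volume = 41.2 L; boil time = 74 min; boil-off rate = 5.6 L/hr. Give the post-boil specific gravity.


V_post = V_pre − rate·(t/60);  SG_post = 1 + (SG_pre−1)·V_pre/V_post
V_post = 41.2 − 5.6·(74/60) = 34.2933
SG_post = 1 + (1.054 − 1)·41.2/34.2933

1.0649


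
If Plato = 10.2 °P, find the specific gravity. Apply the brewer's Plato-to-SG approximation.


SG = 259/(259 − P)
SG = 259/(259 − 10.2)

1.0410


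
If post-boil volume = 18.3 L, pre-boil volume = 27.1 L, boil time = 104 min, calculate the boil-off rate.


rate = (V_pre − V_post) / (t_min/60)
rate = (27.1 − 18.3) / (104/60)

5.0769 L/hr


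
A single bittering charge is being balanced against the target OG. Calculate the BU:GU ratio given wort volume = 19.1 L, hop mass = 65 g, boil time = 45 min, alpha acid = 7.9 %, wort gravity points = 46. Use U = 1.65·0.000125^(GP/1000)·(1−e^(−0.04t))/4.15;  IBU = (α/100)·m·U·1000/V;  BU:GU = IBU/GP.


U = 1.65·0.000125^(46/1000)·(1−e^(−0.04·45))/4.15 = 0.2195
IBU = (7.9/100)·65·0.2195·1000/19.1 = 59.0108
BU:GU = 59.0108/46

1.2828


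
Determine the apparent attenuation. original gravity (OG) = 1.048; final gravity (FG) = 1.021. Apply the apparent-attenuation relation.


AA = (OG − FG)/(OG − 1) · 100
AA = (1.048 − 1.021)/(1.048 − 1) · 100

56.2500 %


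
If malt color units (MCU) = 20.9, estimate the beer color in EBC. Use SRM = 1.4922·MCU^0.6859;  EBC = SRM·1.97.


SRM = 1.4922·20.9^0.6859 = 12.0037
EBC = 12.0037·1.97

23.6473 EBC


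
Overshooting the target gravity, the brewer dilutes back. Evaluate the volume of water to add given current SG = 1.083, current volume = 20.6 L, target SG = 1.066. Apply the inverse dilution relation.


V_water = V·((SG_curr − 1)/(SG_target − 1) − 1)
V_water = 20.6·((1.083 − 1)/(1.066 − 1) − 1)

5.3061 L


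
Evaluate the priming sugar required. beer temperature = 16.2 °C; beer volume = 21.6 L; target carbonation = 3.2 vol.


residual = 14.695·(0.01821 + 0.09011·e^(−0.04·T));  sugar = (target − residual)·4.0·V
residual = 14.695·(0.01821 + 0.09011·e^(−0.04·16.2)) = 0.9603
sugar = (3.2 − 0.9603)·4.0·21.6

193.5139 g


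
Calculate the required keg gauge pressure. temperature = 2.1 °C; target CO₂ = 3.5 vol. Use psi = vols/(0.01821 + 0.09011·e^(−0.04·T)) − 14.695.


psi = 3.5/(0.01821 + 0.09011·e^(−0.04·2.1)) − 14.695

19.9379 psi


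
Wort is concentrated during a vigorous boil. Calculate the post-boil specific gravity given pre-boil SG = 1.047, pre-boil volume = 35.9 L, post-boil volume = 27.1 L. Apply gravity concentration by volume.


SG_post = 1 + (SG_pre − 1)·V_pre/V_post
pts_pre = (1.047 − 1)·1000 = 47.0000
pts_post = 47.0000·35.9/27.1 = 62.2620
SG_post = 1 + 62.2620/1000

1.0623


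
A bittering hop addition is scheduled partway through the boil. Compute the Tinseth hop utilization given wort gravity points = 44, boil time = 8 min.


U = 1.65·0.000125^(GP/1000) · (1 − e^(−0.04·t))/4.15
bigness = 1.65·0.000125^(44/1000) = 1.1111
boil_factor = (1 − e^(−0.04·8))/4.15 = 0.0660
U = 1.1111 · 0.0660

0.0733


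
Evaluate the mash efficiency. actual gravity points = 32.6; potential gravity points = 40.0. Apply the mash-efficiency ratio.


efficiency = actual / potential × 100
efficiency = 32.6 / 40.0 × 100

81.5000 %


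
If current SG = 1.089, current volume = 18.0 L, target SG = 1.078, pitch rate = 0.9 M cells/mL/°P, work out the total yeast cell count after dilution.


V_w = V·((SG_c−1)/(SG_t−1)−1);  °P = 259 − 259/SG_t;  cells = rate·(V+V_w)·°P
V_w = 18.0·((1.089−1)/(1.078−1)−1) = 2.5385
V_final = 18.0 + 2.5385 = 20.5385
°P = 259 − 259/1.078 = 18.7403
cells = 0.9·20.5385·18.7403

346.4065 billion cells


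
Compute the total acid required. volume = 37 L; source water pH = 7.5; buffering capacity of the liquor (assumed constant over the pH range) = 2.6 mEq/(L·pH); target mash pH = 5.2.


acid = buffering capacity · (pH_source − pH_target) · V
acid = 2.6 · (7.5 − 5.2) · 37

221.2600 mEq


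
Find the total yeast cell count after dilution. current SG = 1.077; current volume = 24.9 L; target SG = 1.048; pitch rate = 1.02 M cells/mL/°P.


V_w = V·((SG_c−1)/(SG_t−1)−1);  °P = 259 − 259/SG_t;  cells = rate·(V+V_w)·°P
V_w = 24.9·((1.077−1)/(1.048−1)−1) = 15.0437
V_final = 24.9 + 15.0437 = 39.9437
°P = 259 − 259/1.048 = 11.8626
cells = 1.02·39.9437·11.8626

483.3133 billion cells


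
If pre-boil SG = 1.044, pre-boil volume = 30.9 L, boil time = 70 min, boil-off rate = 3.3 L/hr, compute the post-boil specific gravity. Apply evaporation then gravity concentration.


V_post = V_pre − rate·(t/60);  SG_post = 1 + (SG_pre−1)·V_pre/V_post
V_post = 30.9 − 3.3·(70/60) = 27.0500
SG_post = 1 + (1.044 − 1)·30.9/27.0500

1.0503


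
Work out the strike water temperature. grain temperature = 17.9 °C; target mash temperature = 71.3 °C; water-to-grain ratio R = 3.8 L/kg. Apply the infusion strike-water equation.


T_strike = (0.41/R)·(T_mash − T_grain) + T_mash
T_strike = (0.41/3.8)·(71.3 − 17.9) + 71.3

77.0616 °C


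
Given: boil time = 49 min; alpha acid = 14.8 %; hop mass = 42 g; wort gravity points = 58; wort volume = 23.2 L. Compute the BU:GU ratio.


U = 1.65·0.000125^(GP/1000)·(1−e^(−0.04t))/4.15;  IBU = (α/100)·m·U·1000/V;  BU:GU = IBU/GP
U = 1.65·0.000125^(58/1000)·(1−e^(−0.04·49))/4.15 = 0.2028
IBU = (14.8/100)·42·0.2028·1000/23.2 = 54.3431
BU:GU = 54.3431/58

0.9369


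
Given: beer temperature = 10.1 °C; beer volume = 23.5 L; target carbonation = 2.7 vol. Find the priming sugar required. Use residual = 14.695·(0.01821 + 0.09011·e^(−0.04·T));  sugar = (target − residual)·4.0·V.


residual = 14.695·(0.01821 + 0.09011·e^(−0.04·10.1)) = 1.1517
sugar = (2.7 − 1.1517)·4.0·23.5

145.5432 g


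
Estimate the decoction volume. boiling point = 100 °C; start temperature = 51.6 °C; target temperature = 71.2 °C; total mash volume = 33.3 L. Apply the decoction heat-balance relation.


V_dec = V_total·(T_target − T_start)/(T_boil − T_start)
V_dec = 33.3·(71.2 − 51.6)/(100 − 51.6)

13.4851 L


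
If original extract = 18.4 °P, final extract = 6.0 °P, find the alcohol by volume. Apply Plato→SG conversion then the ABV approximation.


SG = 259/(259 − P);  ABV = (OG − FG)·131.25
OG = 259/(259 − 18.4) = 1.0765
FG = 259/(259 − 6.0) = 1.0237
ABV = (1.0765 − 1.0237)·131.25

6.9248 % ABV


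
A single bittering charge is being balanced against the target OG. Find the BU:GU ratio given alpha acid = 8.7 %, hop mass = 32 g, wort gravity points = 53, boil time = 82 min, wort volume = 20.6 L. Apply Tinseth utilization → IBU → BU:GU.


U = 1.65·0.000125^(GP/1000)·(1−e^(−0.04t))/4.15;  IBU = (α/100)·m·U·1000/V;  BU:GU = IBU/GP
U = 1.65·0.000125^(53/1000)·(1−e^(−0.04·82))/4.15 = 0.2376
IBU = (8.7/100)·32·0.2376·1000/20.6 = 32.1157
BU:GU = 32.1157/53

0.6060


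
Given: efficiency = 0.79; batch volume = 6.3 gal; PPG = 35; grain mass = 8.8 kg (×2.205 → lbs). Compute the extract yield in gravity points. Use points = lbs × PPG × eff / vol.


lbs = 8.8 × 2.205 = 19.4040
points = 19.4040 × 35 × 0.79 / 6.3

85.1620 points


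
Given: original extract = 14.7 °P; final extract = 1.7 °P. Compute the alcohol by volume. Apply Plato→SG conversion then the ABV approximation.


SG = 259/(259 − P);  ABV = (OG − FG)·131.25
OG = 259/(259 − 14.7) = 1.0602
FG = 259/(259 − 1.7) = 1.0066
ABV = (1.0602 − 1.0066)·131.25

7.0304 % ABV


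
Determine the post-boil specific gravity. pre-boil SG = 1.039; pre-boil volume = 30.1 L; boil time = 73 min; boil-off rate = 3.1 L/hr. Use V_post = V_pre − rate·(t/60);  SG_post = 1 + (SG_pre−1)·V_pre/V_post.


V_post = 30.1 − 3.1·(73/60) = 26.3283
SG_post = 1 + (1.039 − 1)·30.1/26.3283

1.0446


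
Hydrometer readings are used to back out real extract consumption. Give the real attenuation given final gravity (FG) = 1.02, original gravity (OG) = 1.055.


AA = (OG−FG)/(OG−1)·100;  RA = AA·0.8192
AA = (1.055 − 1.02)/(1.055 − 1)·100 = 63.6364
RA = 63.6364·0.8192

52.1309 %


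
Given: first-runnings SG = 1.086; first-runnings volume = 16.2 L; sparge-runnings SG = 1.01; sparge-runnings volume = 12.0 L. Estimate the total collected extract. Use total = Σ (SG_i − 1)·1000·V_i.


first = (1.086 − 1)·1000·16.2 = 1393.2000
sparge = (1.01 − 1)·1000·12.0 = 120.0000
total = 1393.2000 + 120.0000

1513.2000 gravity·L


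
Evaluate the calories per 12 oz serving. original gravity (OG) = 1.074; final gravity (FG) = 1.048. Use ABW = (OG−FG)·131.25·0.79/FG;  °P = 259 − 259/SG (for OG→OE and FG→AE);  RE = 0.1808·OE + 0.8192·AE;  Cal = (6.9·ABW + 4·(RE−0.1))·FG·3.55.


ABW = (1.074 − 1.048)·131.25·0.79/1.048 = 2.5724
OE = 259 − 259/1.074 = 17.8454 °P
AE = 259 − 259/1.048 = 11.8626 °P
RE = 0.1808·17.8454 + 0.8192·11.8626 = 12.9443 °P
Cal = (6.9·2.5724 + 4·(12.9443−0.1))·1.048·3.55

257.1791 kcal


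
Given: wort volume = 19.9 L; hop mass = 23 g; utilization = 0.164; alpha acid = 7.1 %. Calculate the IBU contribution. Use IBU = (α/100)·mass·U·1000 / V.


IBU = (7.1/100)·23·0.164·1000 / 19.9

13.4579 IBU


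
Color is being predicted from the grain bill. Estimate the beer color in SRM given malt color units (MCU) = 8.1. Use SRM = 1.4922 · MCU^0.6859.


SRM = 1.4922 · 8.1^0.6859

6.2655 SRM


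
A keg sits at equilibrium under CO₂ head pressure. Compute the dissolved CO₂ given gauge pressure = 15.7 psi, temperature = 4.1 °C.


vols = (P + 14.695)·(0.01821 + 0.09011·e^(−0.04·T))
vols = (15.7 + 14.695)·(0.01821 + 0.09011·e^(−0.04·4.1))

2.8781 volumes


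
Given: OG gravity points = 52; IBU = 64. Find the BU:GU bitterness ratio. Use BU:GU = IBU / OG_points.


BU:GU = 64 / 52

1.2308


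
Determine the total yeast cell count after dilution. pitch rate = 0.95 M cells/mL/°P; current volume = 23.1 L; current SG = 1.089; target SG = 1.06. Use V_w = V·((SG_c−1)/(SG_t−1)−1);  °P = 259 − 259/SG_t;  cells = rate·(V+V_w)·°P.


V_w = 23.1·((1.089−1)/(1.06−1)−1) = 11.1650
V_final = 23.1 + 11.1650 = 34.2650
°P = 259 − 259/1.06 = 14.6604
cells = 0.95·34.2650·14.6604

477.2209 billion cells


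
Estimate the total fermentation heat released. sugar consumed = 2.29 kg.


Q = m_sugar · 590 kJ/kg
Q = 2.29 · 590

1351.1000 kJ


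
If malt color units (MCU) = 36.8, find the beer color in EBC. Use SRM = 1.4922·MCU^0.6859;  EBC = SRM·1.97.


SRM = 1.4922·36.8^0.6859 = 17.6947
EBC = 17.6947·1.97

34.8585 EBC


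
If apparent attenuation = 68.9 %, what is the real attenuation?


RA = AA · 0.8192
RA = 68.9 · 0.8192

56.4429 %


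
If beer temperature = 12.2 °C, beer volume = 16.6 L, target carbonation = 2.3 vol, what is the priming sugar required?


residual = 14.695·(0.01821 + 0.09011·e^(−0.04·T));  sugar = (target − residual)·4.0·V
residual = 14.695·(0.01821 + 0.09011·e^(−0.04·12.2)) = 1.0804
sugar = (2.3 − 1.0804)·4.0·16.6

80.9788 g


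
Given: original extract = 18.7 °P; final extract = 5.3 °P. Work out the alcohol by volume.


SG = 259/(259 − P);  ABV = (OG − FG)·131.25
OG = 259/(259 − 18.7) = 1.0778
FG = 259/(259 − 5.3) = 1.0209
ABV = (1.0778 − 1.0209)·131.25

7.4719 % ABV


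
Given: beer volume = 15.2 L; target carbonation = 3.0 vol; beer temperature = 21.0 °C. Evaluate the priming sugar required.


residual = 14.695·(0.01821 + 0.09011·e^(−0.04·T));  sugar = (target − residual)·4.0·V
residual = 14.695·(0.01821 + 0.09011·e^(−0.04·21.0)) = 0.8393
sugar = (3.0 − 0.8393)·4.0·15.2

131.3734 g


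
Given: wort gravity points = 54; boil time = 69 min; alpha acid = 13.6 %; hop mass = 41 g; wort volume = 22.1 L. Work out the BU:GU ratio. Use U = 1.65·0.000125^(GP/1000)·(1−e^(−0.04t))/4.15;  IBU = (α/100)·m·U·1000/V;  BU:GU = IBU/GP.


U = 1.65·0.000125^(54/1000)·(1−e^(−0.04·69))/4.15 = 0.2292
IBU = (13.6/100)·41·0.2292·1000/22.1 = 57.8367
BU:GU = 57.8367/54

1.0711


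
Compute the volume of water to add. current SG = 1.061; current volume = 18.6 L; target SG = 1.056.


V_water = V·((SG_curr − 1)/(SG_target − 1) − 1)
V_water = 18.6·((1.061 − 1)/(1.056 − 1) − 1)

1.6607 L


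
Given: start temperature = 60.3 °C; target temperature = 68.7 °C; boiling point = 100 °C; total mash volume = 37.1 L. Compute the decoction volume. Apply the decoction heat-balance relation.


V_dec = V_total·(T_target − T_start)/(T_boil − T_start)
V_dec = 37.1·(68.7 − 60.3)/(100 − 60.3)

7.8499 L


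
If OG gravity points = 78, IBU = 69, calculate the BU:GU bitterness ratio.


BU:GU = IBU / OG_points
BU:GU = 69 / 78

0.8846


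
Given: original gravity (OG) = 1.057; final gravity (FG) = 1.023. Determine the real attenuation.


AA = (OG−FG)/(OG−1)·100;  RA = AA·0.8192
AA = (1.057 − 1.023)/(1.057 − 1)·100 = 59.6491
RA = 59.6491·0.8192

48.8646 %


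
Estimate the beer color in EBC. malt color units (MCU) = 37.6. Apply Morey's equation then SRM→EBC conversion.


SRM = 1.4922·MCU^0.6859;  EBC = SRM·1.97
SRM = 1.4922·37.6^0.6859 = 17.9576
EBC = 17.9576·1.97

35.3765 EBC


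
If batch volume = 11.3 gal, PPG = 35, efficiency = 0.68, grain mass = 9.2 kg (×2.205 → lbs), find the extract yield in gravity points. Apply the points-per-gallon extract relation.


points = lbs × PPG × eff / vol
lbs = 9.2 × 2.205 = 20.2860
points = 20.2860 × 35 × 0.68 / 11.3

42.7263 points


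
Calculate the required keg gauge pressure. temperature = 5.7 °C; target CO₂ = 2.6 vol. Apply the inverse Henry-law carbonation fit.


psi = vols/(0.01821 + 0.09011·e^(−0.04·T)) − 14.695
psi = 2.6/(0.01821 + 0.09011·e^(−0.04·5.7)) − 14.695

14.2103 psi


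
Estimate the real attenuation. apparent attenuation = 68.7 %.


RA = AA · 0.8192
RA = 68.7 · 0.8192

56.2790 %


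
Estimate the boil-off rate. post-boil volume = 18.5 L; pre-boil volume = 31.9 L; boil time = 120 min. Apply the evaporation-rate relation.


rate = (V_pre − V_post) / (t_min/60)
rate = (31.9 − 18.5) / (120/60)

6.7000 L/hr


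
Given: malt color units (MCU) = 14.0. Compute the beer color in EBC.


SRM = 1.4922·MCU^0.6859;  EBC = SRM·1.97
SRM = 1.4922·14.0^0.6859 = 9.1192
EBC = 9.1192·1.97

17.9648 EBC


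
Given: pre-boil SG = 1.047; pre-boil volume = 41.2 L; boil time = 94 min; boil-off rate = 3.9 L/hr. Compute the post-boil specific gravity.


V_post = V_pre − rate·(t/60);  SG_post = 1 + (SG_pre−1)·V_pre/V_post
V_post = 41.2 − 3.9·(94/60) = 35.0900
SG_post = 1 + (1.047 − 1)·41.2/35.0900

1.0552


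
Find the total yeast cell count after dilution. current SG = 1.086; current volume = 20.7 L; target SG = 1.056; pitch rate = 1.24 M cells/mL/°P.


V_w = V·((SG_c−1)/(SG_t−1)−1);  °P = 259 − 259/SG_t;  cells = rate·(V+V_w)·°P
V_w = 20.7·((1.086−1)/(1.056−1)−1) = 11.0893
V_final = 20.7 + 11.0893 = 31.7893
°P = 259 − 259/1.056 = 13.7348
cells = 1.24·31.7893·13.7348

541.4101 billion cells


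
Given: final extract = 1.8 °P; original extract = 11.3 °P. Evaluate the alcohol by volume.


SG = 259/(259 − P);  ABV = (OG − FG)·131.25
OG = 259/(259 − 11.3) = 1.0456
FG = 259/(259 − 1.8) = 1.0070
ABV = (1.0456 − 1.0070)·131.25

5.0690 % ABV


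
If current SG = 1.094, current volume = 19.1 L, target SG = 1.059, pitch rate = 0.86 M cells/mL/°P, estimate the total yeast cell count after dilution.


V_w = V·((SG_c−1)/(SG_t−1)−1);  °P = 259 − 259/SG_t;  cells = rate·(V+V_w)·°P
V_w = 19.1·((1.094−1)/(1.059−1)−1) = 11.3305
V_final = 19.1 + 11.3305 = 30.4305
°P = 259 − 259/1.059 = 14.4297
cells = 0.86·30.4305·14.4297

377.6274 billion cells


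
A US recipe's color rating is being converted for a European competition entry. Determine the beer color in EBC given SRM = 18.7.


EBC = SRM · 1.97
EBC = 18.7 · 1.97

36.8390 EBC


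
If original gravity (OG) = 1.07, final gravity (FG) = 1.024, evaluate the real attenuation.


AA = (OG−FG)/(OG−1)·100;  RA = AA·0.8192
AA = (1.07 − 1.024)/(1.07 − 1)·100 = 65.7143
RA = 65.7143·0.8192

53.8331 %


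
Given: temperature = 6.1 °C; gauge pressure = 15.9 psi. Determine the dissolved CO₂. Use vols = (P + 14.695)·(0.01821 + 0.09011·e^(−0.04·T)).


vols = (15.9 + 14.695)·(0.01821 + 0.09011·e^(−0.04·6.1))

2.7171 volumes


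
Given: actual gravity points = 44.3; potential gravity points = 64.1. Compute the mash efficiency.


efficiency = actual / potential × 100
efficiency = 44.3 / 64.1 × 100

69.1108 %


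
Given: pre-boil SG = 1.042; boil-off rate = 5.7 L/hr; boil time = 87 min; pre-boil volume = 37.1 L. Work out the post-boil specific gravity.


V_post = V_pre − rate·(t/60);  SG_post = 1 + (SG_pre−1)·V_pre/V_post
V_post = 37.1 − 5.7·(87/60) = 28.8350
SG_post = 1 + (1.042 − 1)·37.1/28.8350

1.0540


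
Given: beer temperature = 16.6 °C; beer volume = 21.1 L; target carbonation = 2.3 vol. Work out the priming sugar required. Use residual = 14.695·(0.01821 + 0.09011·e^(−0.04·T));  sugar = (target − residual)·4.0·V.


residual = 14.695·(0.01821 + 0.09011·e^(−0.04·16.6)) = 0.9493
sugar = (2.3 − 0.9493)·4.0·21.1

114.0024 g


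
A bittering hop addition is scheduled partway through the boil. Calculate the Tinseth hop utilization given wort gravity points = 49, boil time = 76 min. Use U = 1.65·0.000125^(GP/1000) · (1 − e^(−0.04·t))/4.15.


bigness = 1.65·0.000125^(49/1000) = 1.0623
boil_factor = (1 − e^(−0.04·76))/4.15 = 0.2294
U = 1.0623 · 0.2294

0.2437


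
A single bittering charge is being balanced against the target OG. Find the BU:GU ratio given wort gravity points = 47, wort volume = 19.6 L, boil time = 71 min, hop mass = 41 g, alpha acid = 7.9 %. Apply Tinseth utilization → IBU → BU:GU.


U = 1.65·0.000125^(GP/1000)·(1−e^(−0.04t))/4.15;  IBU = (α/100)·m·U·1000/V;  BU:GU = IBU/GP
U = 1.65·0.000125^(47/1000)·(1−e^(−0.04·71))/4.15 = 0.2454
IBU = (7.9/100)·41·0.2454·1000/19.6 = 40.5509
BU:GU = 40.5509/47

0.8628


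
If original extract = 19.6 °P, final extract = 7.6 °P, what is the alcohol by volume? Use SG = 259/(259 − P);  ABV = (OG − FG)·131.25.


OG = 259/(259 − 19.6) = 1.0819
FG = 259/(259 − 7.6) = 1.0302
ABV = (1.0819 − 1.0302)·131.25

6.7778 % ABV


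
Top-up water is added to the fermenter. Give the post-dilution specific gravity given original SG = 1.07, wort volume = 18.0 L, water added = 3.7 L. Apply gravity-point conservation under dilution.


SG_new = 1 + (SG_old − 1)·V_old/(V_old + V_water)
pts = (1.07 − 1)·1000·18.0/(18.0 + 3.7) = 58.0645
SG_new = 1 + 58.0645/1000

1.0581


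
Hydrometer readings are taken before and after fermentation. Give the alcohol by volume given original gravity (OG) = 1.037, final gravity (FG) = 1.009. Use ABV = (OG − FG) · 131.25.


ABV = (1.037 − 1.009) · 131.25

3.6750 % ABV


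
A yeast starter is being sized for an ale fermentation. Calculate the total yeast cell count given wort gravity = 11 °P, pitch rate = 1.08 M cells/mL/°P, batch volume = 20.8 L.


cells (billions) = rate · V_L · °P
cells = 1.08 · 20.8 · 11

247.1040 billion cells


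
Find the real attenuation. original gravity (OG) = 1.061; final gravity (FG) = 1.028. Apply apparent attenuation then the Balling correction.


AA = (OG−FG)/(OG−1)·100;  RA = AA·0.8192
AA = (1.061 − 1.028)/(1.061 − 1)·100 = 54.0984
RA = 54.0984·0.8192

44.3174 %


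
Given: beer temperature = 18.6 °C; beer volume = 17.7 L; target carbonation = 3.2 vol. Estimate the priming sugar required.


residual = 14.695·(0.01821 + 0.09011·e^(−0.04·T));  sugar = (target − residual)·4.0·V
residual = 14.695·(0.01821 + 0.09011·e^(−0.04·18.6)) = 0.8969
sugar = (3.2 − 0.8969)·4.0·17.7

163.0629 g


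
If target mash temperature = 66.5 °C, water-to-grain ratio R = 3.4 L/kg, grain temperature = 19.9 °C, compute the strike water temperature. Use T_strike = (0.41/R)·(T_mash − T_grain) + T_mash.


T_strike = (0.41/3.4)·(66.5 − 19.9) + 66.5

72.1194 °C
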